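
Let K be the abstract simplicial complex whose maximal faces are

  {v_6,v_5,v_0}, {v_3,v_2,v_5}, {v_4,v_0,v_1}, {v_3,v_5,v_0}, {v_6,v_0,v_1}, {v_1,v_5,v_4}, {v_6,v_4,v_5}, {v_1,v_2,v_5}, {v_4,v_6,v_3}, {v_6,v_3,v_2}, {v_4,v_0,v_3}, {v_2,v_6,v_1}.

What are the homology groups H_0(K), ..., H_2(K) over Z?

Order the vertices as v_0 < v_1 < v_2 < v_3 < v_4 < v_5 < v_6. Listing each simplex with vertices in this order, K has dimension 2 with simplices:

  0-simplices (7): [v_0], [v_1], [v_2], [v_3], [v_4], [v_5], [v_6]
  1-simplices (18): (18 of them)
  2-simplices (12): (12 of them)

Hence C_0 ≅ Z^7, C_1 ≅ Z^18, C_2 ≅ Z^12.

∂_1: C_1 → C_0 sends each edge [p,q] (with p < q) to q − p. For instance
  ∂[v_4,v_5] = [v_5] − [v_4].
This gives a 7×18 integer matrix of rank 6; reducing to Smith normal form yields diagonal entries (1,1,1,1,1,1).

The boundary map ∂_2: C_2 → C_1 maps a triangle to the signed sum of its edges. For instance
  ∂[v_3,v_4,v_6] = [v_4,v_6] − [v_3,v_6] + [v_3,v_4],
  ∂[v_1,v_2,v_6] = [v_2,v_6] − [v_1,v_6] + [v_1,v_2].
This gives a 18×12 integer matrix of rank 12; reducing to Smith normal form yields diagonal entries (1,1,1,1,1,1,1,1,1,1,1,2).

Reading off H_k = ker ∂_k / im ∂_{k+1}:

  H_0: rank C_0 − rank ∂_1 = 7 − 6 = 1, and the invariant factors of ∂_1 are all 1, so H_0 ≅ Z.
  H_1: rank ker ∂_1 − rank ∂_2 = (18 − 6) − 12 = 0, and ∂_2 has invariant factor 2 > 1, so H_1 ≅ Z/2.
  H_2: rank ker ∂_2 − rank ∂_3 = (12 − 12) − 0 = 0, and there is no ∂_3, so H_2 ≅ 0.

As a check, the Euler characteristic is 7 − 18 + 12 = 1, which agrees with 1 − 0 + 0 = 1.

H_0 ≅ Z,  H_1 ≅ Z/2,  H_2 = 0.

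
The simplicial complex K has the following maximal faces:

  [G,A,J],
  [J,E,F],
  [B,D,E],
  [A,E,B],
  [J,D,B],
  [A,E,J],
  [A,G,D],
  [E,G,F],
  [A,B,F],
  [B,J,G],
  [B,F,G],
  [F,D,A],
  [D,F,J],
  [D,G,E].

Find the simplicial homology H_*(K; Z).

H_0 = Z,  H_1 = Z^2,  H_2 = Z.

Fix the vertex order A < B < D < E < F < G < J and write every simplex with vertices in increasing order. Then dim K = 2 and the simplices of K are:

  0-simplices (7): A, B, D, E, F, G, J
  1-simplices (21): AB, AD, AE, AF, AG, AJ, BD, BE, BF, BG, BJ, DE, DF, DG, DJ, EF, EG, EJ, FG, FJ, GJ
  2-simplices (14): ABE, ABF, ADF, ADG, AEJ, AGJ, BDE, BDJ, BFG, BGJ, DEG, DFJ, EFG, EFJ

so the chain groups are C_0 ≅ Z^7, C_1 ≅ Z^21, C_2 ≅ Z^14.

∂_1: C_1 → C_0 sends each edge [p,q] (with p < q) to q − p. For instance
  ∂AJ = J − A.
The resulting 7×21 matrix has rank 6, and its Smith normal form has invariant factors (1,1,1,1,1,1).

∂_2: C_2 → C_1 maps a triangle to the signed sum of its edges. For instance
  ∂ABF = BF − AF + AB,
  ∂ADG = DG − AG + AD.
The 21×14 boundary matrix has rank 13 and Smith normal form diag(1,1,1,1,1,1,1,1,1,1,1,1,1).

Reading off H_k = ker ∂_k / im ∂_{k+1}:

  H_0: rank C_0 − rank ∂_1 = 7 − 6 = 1, and the invariant factors of ∂_1 are all 1, so H_0 ≅ Z.
  H_1: rank ker ∂_1 − rank ∂_2 = (21 − 6) − 13 = 2, and the invariant factors of ∂_2 are all 1, so H_1 ≅ Z^2.
  H_2: rank ker ∂_2 − rank ∂_3 = (14 − 13) − 0 = 1, and there is no ∂_3, so H_2 ≅ Z.

As a check, the Euler characteristic is 7 − 21 + 14 = 0, which agrees with 1 − 2 + 1 = 0.
(K is a triangulation of the torus T^2.)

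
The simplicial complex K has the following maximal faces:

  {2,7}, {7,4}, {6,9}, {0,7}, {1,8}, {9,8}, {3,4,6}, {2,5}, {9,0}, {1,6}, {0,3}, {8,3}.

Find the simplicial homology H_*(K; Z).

Order the vertices as 0 < 1 < 2 < 3 < 4 < 5 < 6 < 7 < 8 < 9. Listing each simplex with vertices in this order, K has dimension 2 with simplices:

  0-simplices (10): [0], [1], [2], [3], [4], [5], [6], [7], [8], [9]
  1-simplices (14): [0,3], [0,7], [0,9], [1,6], [1,8], [2,5], [2,7], [3,4], [3,6], [3,8], [4,6], [4,7], [6,9], [8,9]
  2-simplices (1): [3,4,6]

so the chain groups are C_0 ≅ Z^10, C_1 ≅ Z^14, C_2 ≅ Z^1.

The boundary map ∂_1: C_1 → C_0 maps an edge to its endpoints' difference, ∂[p,q] = q − p. For instance
  ∂[4,7] = [7] − [4].
The resulting 10×14 matrix has rank 9, and its Smith normal form has invariant factors (1,1,1,1,1,1,1,1,1).

∂_2: C_2 → C_1 maps a triangle to the signed sum of its edges. For instance
  ∂[3,4,6] = [4,6] − [3,6] + [3,4].
As a 14×1 matrix over Z this has rank 1, with invariant factors (1).

Computing H_k = (kernel of ∂_k) / (image of ∂_{k+1}):

  H_0: rank C_0 − rank ∂_1 = 10 − 9 = 1, and the invariant factors of ∂_1 are all 1, so H_0 = Z.
  H_1: rank ker ∂_1 − rank ∂_2 = (14 − 9) − 1 = 4, and the invariant factors of ∂_2 are all 1, so H_1 = Z^4.
  H_2: rank ker ∂_2 − rank ∂_3 = (1 − 1) − 0 = 0, and there is no ∂_3, so H_2 = 0.

H_0 = Z,  H_1 = Z^4,  H_2 = 0.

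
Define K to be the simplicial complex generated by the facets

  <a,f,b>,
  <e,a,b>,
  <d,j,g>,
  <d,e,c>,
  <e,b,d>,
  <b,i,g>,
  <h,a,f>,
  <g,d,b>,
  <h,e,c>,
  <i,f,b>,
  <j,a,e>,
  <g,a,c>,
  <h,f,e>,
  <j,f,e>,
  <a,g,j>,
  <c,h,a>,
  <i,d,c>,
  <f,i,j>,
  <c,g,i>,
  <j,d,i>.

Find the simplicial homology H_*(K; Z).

K has 10 vertices, 30 edges, 20 triangles.
rank ∂_0 = 0, rank ∂_1 = 9 ⇒ b_0 = 10 − 0 − 9 = 1; all invariant factors of ∂_1 are 1 so no torsion. So H_0 ≅ Z.
rank ∂_1 = 9, rank ∂_2 = 20 ⇒ b_1 = 30 − 9 − 20 = 1; ∂_2 has invariant factor(s) [2] giving torsion. So H_1 ≅ Z × Z/2.
rank ∂_2 = 20, rank ∂_3 = 0 ⇒ b_2 = 20 − 20 − 0 = 0. So H_2 ≅ 0.

H_0 ≅ Z,  H_1 ≅ Z × Z/2,  H_2 = 0.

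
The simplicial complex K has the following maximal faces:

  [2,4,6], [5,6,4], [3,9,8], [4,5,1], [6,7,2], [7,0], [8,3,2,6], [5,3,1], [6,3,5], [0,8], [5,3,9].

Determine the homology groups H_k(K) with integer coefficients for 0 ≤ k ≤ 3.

H_0 ≅ Z,  H_1 ≅ Z,  H_2 = 0,  H_3 = 0.

Fix the vertex order 0 < 1 < 2 < 3 < 4 < 5 < 6 < 7 < 8 < 9 and write every simplex with vertices in increasing order. Then dim K = 3 and the simplices of K are:

  0-simplices (10): [0], [1], [2], [3], [4], [5], [6], [7], [8], [9]
  1-simplices (21): [0,7], [0,8], [1,3], [1,4], [1,5], [2,3], [2,4], [2,6], [2,7], [2,8], [3,5], [3,6], [3,8], [3,9], [4,5], [4,6], [5,6], [5,9], [6,7], [6,8], [8,9]
  2-simplices (12): [1,3,5], [1,4,5], [2,3,6], [2,3,8], [2,4,6], [2,6,7], [2,6,8], [3,5,6], [3,5,9], [3,6,8], [3,8,9], [4,5,6]
  3-simplices (1): [2,3,6,8]

so the chain groups are C_0 ≅ Z^10, C_1 ≅ Z^21, C_2 ≅ Z^12, C_3 ≅ Z^1.

Boundary ∂_1: C_1 → C_0 maps an edge to its endpoints' difference, ∂[p,q] = q − p. For instance
  ∂[2,7] = [7] − [2].
This gives a 10×21 integer matrix of rank 9; reducing to Smith normal form yields diagonal entries (1,1,1,1,1,1,1,1,1).

The boundary map ∂_2: C_2 → C_1 maps a triangle to the signed sum of its edges. For instance
  ∂[2,3,6] = [3,6] − [2,6] + [2,3],
  ∂[2,6,8] = [6,8] − [2,8] + [2,6].
The resulting 21×12 matrix has rank 11, and its Smith normal form has invariant factors (1,1,1,1,1,1,1,1,1,1,1).

∂_3: C_3 → C_2 sends each 3-simplex σ to the alternating sum Σ_i (−1)^i (σ with its i-th vertex removed). For instance
  ∂[2,3,6,8] = [3,6,8] − [2,6,8] + [2,3,8] − [2,3,6].
The 12×1 boundary matrix has rank 1 and Smith normal form diag(1).

Now H_k = ker ∂_k / im ∂_{k+1}, so:

  H_0: rank C_0 − rank ∂_1 = 10 − 9 = 1, and the invariant factors of ∂_1 are all 1, so H_0 = Z.
  H_1: rank ker ∂_1 − rank ∂_2 = (21 − 9) − 11 = 1, and the invariant factors of ∂_2 are all 1, so H_1 = Z.
  H_2: rank ker ∂_2 − rank ∂_3 = (12 − 11) − 1 = 0, and the invariant factors of ∂_3 are all 1, so H_2 = 0.
  H_3: rank ker ∂_3 − rank ∂_4 = (1 − 1) − 0 = 0, and there is no ∂_4, so H_3 = 0.

As a check, the Euler characteristic is 10 − 21 + 12 − 1 = 0, which agrees with 1 − 1 + 0 − 0 = 0.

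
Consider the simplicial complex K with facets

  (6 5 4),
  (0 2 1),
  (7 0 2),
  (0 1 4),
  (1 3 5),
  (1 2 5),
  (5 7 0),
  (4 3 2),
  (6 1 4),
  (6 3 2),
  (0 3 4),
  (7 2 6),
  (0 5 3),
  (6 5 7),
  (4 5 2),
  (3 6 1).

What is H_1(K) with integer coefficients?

H_1 = Z^2.

Order the vertices as 0 < 1 < 2 < 3 < 4 < 5 < 6 < 7. Listing each simplex with vertices in this order, K has dimension 2 with simplices:

  0-simplices (8): [0], [1], [2], [3], [4], [5], [6], [7]
  1-simplices (24): (24 of them)
  2-simplices (16): [0,1,2], [0,1,4], [0,2,7], [0,3,4], [0,3,5], [0,5,7], [1,2,5], [1,3,5], [1,3,6], [1,4,6], [2,3,4], [2,3,6], [2,4,5], [2,6,7], [4,5,6], [5,6,7]

Hence C_0 ≅ Z^8, C_1 ≅ Z^24, C_2 ≅ Z^16.

∂_1: C_1 → C_0 maps an edge to its endpoints' difference, ∂[p,q] = q − p.
The resulting 8×24 matrix has rank 7, and its Smith normal form has invariant factors (1,1,1,1,1,1,1).

∂_2: C_2 → C_1 acts by ∂[p,q,r] = [q,r] − [p,r] + [p,q]. For instance
  ∂[2,3,4] = [3,4] − [2,4] + [2,3],
  ∂[0,5,7] = [5,7] − [0,7] + [0,5].
As a 24×16 matrix over Z this has rank 15, with invariant factors (1,1,1,1,1,1,1,1,1,1,1,1,1,1,1).

Reading off H_k = ker ∂_k / im ∂_{k+1}:

  H_1: rank ker ∂_1 − rank ∂_2 = (24 − 7) − 15 = 2, and the invariant factors of ∂_2 are all 1, so H_1 ≅ Z^2.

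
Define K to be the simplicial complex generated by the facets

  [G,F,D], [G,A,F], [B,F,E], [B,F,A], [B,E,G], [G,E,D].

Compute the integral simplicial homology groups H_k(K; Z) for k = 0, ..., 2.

K has 6 vertices, 12 edges, 6 triangles.
rank ∂_0 = 0, rank ∂_1 = 5 ⇒ b_0 = 6 − 0 − 5 = 1; all invariant factors of ∂_1 are 1 so no torsion. So H_0 ≅ Z.
rank ∂_1 = 5, rank ∂_2 = 6 ⇒ b_1 = 12 − 5 − 6 = 1; all invariant factors of ∂_2 are 1 so no torsion. So H_1 ≅ Z.
rank ∂_2 = 6, rank ∂_3 = 0 ⇒ b_2 = 6 − 6 − 0 = 0. So H_2 ≅ 0.

H_0 ≅ Z,  H_1 ≅ Z,  H_2 = 0.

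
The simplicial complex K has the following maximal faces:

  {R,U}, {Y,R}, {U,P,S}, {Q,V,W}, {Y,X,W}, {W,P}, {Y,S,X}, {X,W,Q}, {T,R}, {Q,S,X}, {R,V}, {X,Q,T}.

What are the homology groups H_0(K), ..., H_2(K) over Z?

Order the vertices as P < Q < R < S < T < U < V < W < X < Y. Listing each simplex with vertices in this order, K has dimension 2 with simplices:

  0-simplices (10): P, Q, R, S, T, U, V, W, X, Y
  1-simplices (20): PS, PU, PW, QS, QT, QV, QW, QX, RT, RU, RV, RY, SU, SX, SY, TX, VW, WX, WY, XY
  2-simplices (7): PSU, QSX, QTX, QVW, QWX, SXY, WXY

Hence C_0 ≅ Z^10, C_1 ≅ Z^20, C_2 ≅ Z^7.

Boundary ∂_1: C_1 → C_0 is given by ∂[p,q] = [q] − [p].
As a 10×20 matrix over Z this has rank 9, with invariant factors (1,1,1,1,1,1,1,1,1).

Boundary ∂_2: C_2 → C_1 acts by ∂[p,q,r] = [q,r] − [p,r] + [p,q]. For instance
  ∂QSX = SX − QX + QS,
  ∂QVW = VW − QW + QV.
This gives a 20×7 integer matrix of rank 7; reducing to Smith normal form yields diagonal entries (1,1,1,1,1,1,1).

From H_k ≅ ker(∂_k) / im(∂_{k+1}) we obtain:

  H_0: rank C_0 − rank ∂_1 = 10 − 9 = 1, and the invariant factors of ∂_1 are all 1, so H_0 = Z.
  H_1: rank ker ∂_1 − rank ∂_2 = (20 − 9) − 7 = 4, and the invariant factors of ∂_2 are all 1, so H_1 = Z^4.
  H_2: rank ker ∂_2 − rank ∂_3 = (7 − 7) − 0 = 0, and there is no ∂_3, so H_2 = 0.

H_0 = Z,  H_1 = Z^4,  H_2 = 0.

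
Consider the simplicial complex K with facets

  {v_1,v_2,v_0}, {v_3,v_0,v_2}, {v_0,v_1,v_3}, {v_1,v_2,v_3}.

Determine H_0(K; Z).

K has 4 vertices, 6 edges, 4 triangles.
rank ∂_0 = 0, rank ∂_1 = 3 ⇒ b_0 = 4 − 0 − 3 = 1; all invariant factors of ∂_1 are 1 so no torsion. So H_0 = Z.

H_0 ≅ Z.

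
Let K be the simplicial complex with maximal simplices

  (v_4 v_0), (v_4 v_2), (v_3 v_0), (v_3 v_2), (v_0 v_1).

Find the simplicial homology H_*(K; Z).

H_0 = Z,  H_1 = Z.

We work with the vertex ordering v_0 < v_1 < v_2 < v_3 < v_4. The simplices of K, each written with vertices in increasing order, are:

  0-simplices (5): [v_0], [v_1], [v_2], [v_3], [v_4]
  1-simplices (5): [v_0,v_1], [v_0,v_3], [v_0,v_4], [v_2,v_3], [v_2,v_4]

Hence C_0 ≅ Z^5, C_1 ≅ Z^5.

∂_1: C_1 → C_0 is given by ∂[p,q] = [q] − [p].
This gives a 5×5 integer matrix of rank 4; reducing to Smith normal form yields diagonal entries (1,1,1,1).

Computing H_k = (kernel of ∂_k) / (image of ∂_{k+1}):

  H_0: rank C_0 − rank ∂_1 = 5 − 4 = 1, and the invariant factors of ∂_1 are all 1, so H_0 ≅ Z.
  H_1: rank ker ∂_1 − rank ∂_2 = (5 − 4) − 0 = 1, and there is no ∂_2, so H_1 ≅ Z.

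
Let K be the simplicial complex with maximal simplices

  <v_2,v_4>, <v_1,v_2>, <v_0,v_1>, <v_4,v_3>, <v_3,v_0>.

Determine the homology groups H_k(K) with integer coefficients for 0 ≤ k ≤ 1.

H_0 ≅ Z,  H_1 ≅ Z.

K has 5 vertices, 5 edges.
rank ∂_0 = 0, rank ∂_1 = 4 ⇒ b_0 = 5 − 0 − 4 = 1; all invariant factors of ∂_1 are 1 so no torsion. So H_0 ≅ Z.
rank ∂_1 = 4, rank ∂_2 = 0 ⇒ b_1 = 5 − 4 − 0 = 1. So H_1 ≅ Z.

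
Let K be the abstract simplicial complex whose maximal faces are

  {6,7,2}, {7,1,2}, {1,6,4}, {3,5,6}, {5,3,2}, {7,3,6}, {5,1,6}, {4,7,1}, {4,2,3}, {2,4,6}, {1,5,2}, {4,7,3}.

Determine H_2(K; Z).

H_2 ≅ 0.

We work with the vertex ordering 1 < 2 < 3 < 4 < 5 < 6 < 7. The simplices of K, each written with vertices in increasing order, are:

  0-simplices (7): [1], [2], [3], [4], [5], [6], [7]
  1-simplices (18): [1,2], [1,4], [1,5], [1,6], [1,7], [2,3], [2,4], [2,5], [2,6], [2,7], [3,4], [3,5], [3,6], [3,7], [4,6], [4,7], [5,6], [6,7]
  2-simplices (12): [1,2,5], [1,2,7], [1,4,6], [1,4,7], [1,5,6], [2,3,4], [2,3,5], [2,4,6], [2,6,7], [3,4,7], [3,5,6], [3,6,7]

so the chain groups are C_0 ≅ Z^7, C_1 ≅ Z^18, C_2 ≅ Z^12.

Boundary ∂_1: C_1 → C_0 sends each edge [p,q] (with p < q) to q − p. For instance
  ∂[3,5] = [5] − [3].
This gives a 7×18 integer matrix of rank 6; reducing to Smith normal form yields diagonal entries (1,1,1,1,1,1).

∂_2: C_2 → C_1 maps a triangle to the signed sum of its edges. For instance
  ∂[2,3,4] = [3,4] − [2,4] + [2,3],
  ∂[3,6,7] = [6,7] − [3,7] + [3,6].
This gives a 18×12 integer matrix of rank 12; reducing to Smith normal form yields diagonal entries (1,1,1,1,1,1,1,1,1,1,1,2).

Now H_k = ker ∂_k / im ∂_{k+1}, so:

  H_2: rank ker ∂_2 − rank ∂_3 = (12 − 12) − 0 = 0, and there is no ∂_3, so H_2 ≅ 0.

(K is a triangulation of the real projective plane RP^2.)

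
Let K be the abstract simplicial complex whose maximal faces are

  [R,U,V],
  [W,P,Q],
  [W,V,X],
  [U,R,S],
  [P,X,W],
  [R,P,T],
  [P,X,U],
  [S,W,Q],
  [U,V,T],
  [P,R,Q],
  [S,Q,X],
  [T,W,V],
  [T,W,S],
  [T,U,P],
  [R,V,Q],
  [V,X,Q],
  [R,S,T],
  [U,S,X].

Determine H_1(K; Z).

Take the total order P < Q < R < S < T < U < V < W < X on the vertex set. Then K (dimension 2) consists of the simplices:

  0-simplices (9): P, Q, R, S, T, U, V, W, X
  1-simplices (27): PQ, PR, PT, PU, PW, PX, QR, QS, QV, QW, QX, RS, RT, RU, RV, ST, SU, SW, SX, TU, TV, TW, UV, UX, VW, VX, WX
  2-simplices (18): PQR, PQW, PRT, PTU, PUX, PWX, QRV, QSW, QSX, QVX, RST, RSU, RUV, STW, SUX, TUV, TVW, VWX

Hence C_0 ≅ Z^9, C_1 ≅ Z^27, C_2 ≅ Z^18.

∂_1: C_1 → C_0 sends each edge [p,q] (with p < q) to q − p.
As a 9×27 matrix over Z this has rank 8, with invariant factors (1,1,1,1,1,1,1,1).

∂_2: C_2 → C_1 acts by ∂[p,q,r] = [q,r] − [p,r] + [p,q]. For instance
  ∂PWX = WX − PX + PW,
  ∂PQW = QW − PW + PQ.
As a 27×18 matrix over Z this has rank 18, with invariant factors (1,1,1,1,1,1,1,1,1,1,1,1,1,1,1,1,1,2).

Computing H_k = (kernel of ∂_k) / (image of ∂_{k+1}):

  H_1: rank ker ∂_1 − rank ∂_2 = (27 − 8) − 18 = 1, and ∂_2 has invariant factor 2 > 1, so H_1 ≅ Z ⊕ Z/2.

(K is a triangulation of the Klein bottle.)

H_1 ≅ Z ⊕ Z/2.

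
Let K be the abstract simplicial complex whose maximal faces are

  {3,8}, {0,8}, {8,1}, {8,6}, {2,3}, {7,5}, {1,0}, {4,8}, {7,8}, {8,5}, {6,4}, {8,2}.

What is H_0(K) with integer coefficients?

H_0 = Z.

Order the vertices as 0 < 1 < 2 < 3 < 4 < 5 < 6 < 7 < 8. Listing each simplex with vertices in this order, K has dimension 1 with simplices:

  0-simplices (9): [0], [1], [2], [3], [4], [5], [6], [7], [8]
  1-simplices (12): [0,1], [0,8], [1,8], [2,3], [2,8], [3,8], [4,6], [4,8], [5,7], [5,8], [6,8], [7,8]

Hence C_0 ≅ Z^9, C_1 ≅ Z^12.

The boundary map ∂_1: C_1 → C_0 maps an edge to its endpoints' difference, ∂[p,q] = q − p. For instance
  ∂[2,3] = [3] − [2].
The resulting 9×12 matrix has rank 8, and its Smith normal form has invariant factors (1,1,1,1,1,1,1,1).

Computing H_k = (kernel of ∂_k) / (image of ∂_{k+1}):

  H_0: rank C_0 − rank ∂_1 = 9 − 8 = 1, and the invariant factors of ∂_1 are all 1, so H_0 = Z.

(K is a triangulation of a wedge of 4 circles.)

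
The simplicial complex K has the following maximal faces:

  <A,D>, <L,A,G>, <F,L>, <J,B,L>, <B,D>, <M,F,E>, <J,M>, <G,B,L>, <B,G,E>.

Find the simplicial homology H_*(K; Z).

Take the total order A < B < D < E < F < G < J < L < M on the vertex set. Then K (dimension 2) consists of the simplices:

  0-simplices (9): A, B, D, E, F, G, J, L, M
  1-simplices (16): AD, AG, AL, BD, BE, BG, BJ, BL, EF, EG, EM, FL, FM, GL, JL, JM
  2-simplices (5): AGL, BEG, BGL, BJL, EFM

Hence C_0 ≅ Z^9, C_1 ≅ Z^16, C_2 ≅ Z^5.

∂_1: C_1 → C_0 is given by ∂[p,q] = [q] − [p]. For instance
  ∂FL = L − F.
This gives a 9×16 integer matrix of rank 8; reducing to Smith normal form yields diagonal entries (1,1,1,1,1,1,1,1).

The boundary map ∂_2: C_2 → C_1 maps a triangle to the signed sum of its edges. For instance
  ∂BGL = GL − BL + BG,
  ∂AGL = GL − AL + AG.
This gives a 16×5 integer matrix of rank 5; reducing to Smith normal form yields diagonal entries (1,1,1,1,1).

Computing H_k = (kernel of ∂_k) / (image of ∂_{k+1}):

  H_0: rank C_0 − rank ∂_1 = 9 − 8 = 1, and the invariant factors of ∂_1 are all 1, so H_0 ≅ Z.
  H_1: rank ker ∂_1 − rank ∂_2 = (16 − 8) − 5 = 3, and the invariant factors of ∂_2 are all 1, so H_1 ≅ Z^3.
  H_2: rank ker ∂_2 − rank ∂_3 = (5 − 5) − 0 = 0, and there is no ∂_3, so H_2 ≅ 0.

H_0 = Z,  H_1 = Z^3,  H_2 = 0.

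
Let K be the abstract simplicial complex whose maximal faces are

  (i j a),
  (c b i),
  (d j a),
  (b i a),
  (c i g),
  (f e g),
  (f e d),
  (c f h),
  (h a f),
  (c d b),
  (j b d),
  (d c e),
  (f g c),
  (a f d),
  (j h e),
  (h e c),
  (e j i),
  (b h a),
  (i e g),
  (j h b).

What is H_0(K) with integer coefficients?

H_0 ≅ Z.

Order the vertices as a < b < c < d < e < f < g < h < i < j. Listing each simplex with vertices in this order, K has dimension 2 with simplices:

  0-simplices (10): a, b, c, d, e, f, g, h, i, j
  1-simplices (30): ab, ad, af, ah, ai, aj, bc, bd, bh, bi, bj, cd, ce, cf, cg, ch, ci, de, df, dj, ef, eg, eh, ei, ej, fg, fh, gi, hj, ij
  2-simplices (20): abh, abi, adf, adj, afh, aij, bcd, bci, bdj, bhj, cde, ceh, cfg, cfh, cgi, def, efg, egi, ehj, eij

so the chain groups are C_0 ≅ Z^10, C_1 ≅ Z^30, C_2 ≅ Z^20.

The boundary map ∂_1: C_1 → C_0 maps an edge to its endpoints' difference, ∂[p,q] = q − p. For instance
  ∂ch = h − c.
The 10×30 boundary matrix has rank 9 and Smith normal form diag(1,1,1,1,1,1,1,1,1).

∂_2: C_2 → C_1 sends each 2-simplex [p,q,r] to [q,r] − [p,r] + [p,q]. For instance
  ∂eij = ij − ej + ei,
  ∂abi = bi − ai + ab.
The 30×20 boundary matrix has rank 20 and Smith normal form diag(1,1,1,1,1,1,1,1,1,1,1,1,1,1,1,1,1,1,1,2).

From H_k ≅ ker(∂_k) / im(∂_{k+1}) we obtain:

  H_0: rank C_0 − rank ∂_1 = 10 − 9 = 1, and the invariant factors of ∂_1 are all 1, so H_0 ≅ Z.

(K is a triangulation of the Klein bottle.)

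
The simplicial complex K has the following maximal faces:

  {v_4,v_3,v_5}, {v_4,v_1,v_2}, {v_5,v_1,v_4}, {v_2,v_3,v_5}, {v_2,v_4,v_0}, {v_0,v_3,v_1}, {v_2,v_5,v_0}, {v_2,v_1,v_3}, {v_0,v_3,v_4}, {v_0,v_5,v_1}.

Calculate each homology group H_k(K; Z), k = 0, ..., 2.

Order the vertices as v_0 < v_1 < v_2 < v_3 < v_4 < v_5. Listing each simplex with vertices in this order, K has dimension 2 with simplices:

  0-simplices (6): [v_0], [v_1], [v_2], [v_3], [v_4], [v_5]
  1-simplices (15): (15 of them)
  2-simplices (10): [v_0,v_1,v_3], [v_0,v_1,v_5], [v_0,v_2,v_4], [v_0,v_2,v_5], [v_0,v_3,v_4], [v_1,v_2,v_3], [v_1,v_2,v_4], [v_1,v_4,v_5], [v_2,v_3,v_5], [v_3,v_4,v_5]

giving chain groups C_0 ≅ Z^6, C_1 ≅ Z^15, C_2 ≅ Z^10.

∂_1: C_1 → C_0 sends each edge [p,q] (with p < q) to q − p. For instance
  ∂[v_0,v_2] = [v_2] − [v_0].
As a 6×15 matrix over Z this has rank 5, with invariant factors (1,1,1,1,1).

∂_2: C_2 → C_1 acts by ∂[p,q,r] = [q,r] − [p,r] + [p,q]. For instance
  ∂[v_1,v_2,v_4] = [v_2,v_4] − [v_1,v_4] + [v_1,v_2],
  ∂[v_1,v_2,v_3] = [v_2,v_3] − [v_1,v_3] + [v_1,v_2].
The 15×10 boundary matrix has rank 10 and Smith normal form diag(1,1,1,1,1,1,1,1,1,2).

From H_k ≅ ker(∂_k) / im(∂_{k+1}) we obtain:

  H_0: rank C_0 − rank ∂_1 = 6 − 5 = 1, and the invariant factors of ∂_1 are all 1, so H_0 = Z.
  H_1: rank ker ∂_1 − rank ∂_2 = (15 − 5) − 10 = 0, and ∂_2 has invariant factor 2 > 1, so H_1 = Z/2.
  H_2: rank ker ∂_2 − rank ∂_3 = (10 − 10) − 0 = 0, and there is no ∂_3, so H_2 = 0.

H_0 ≅ Z,  H_1 ≅ Z/2,  H_2 = 0.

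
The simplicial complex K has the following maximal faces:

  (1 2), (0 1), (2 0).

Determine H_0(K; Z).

Take the total order 0 < 1 < 2 on the vertex set. Then K (dimension 1) consists of the simplices:

  0-simplices (3): [0], [1], [2]
  1-simplices (3): [0,1], [0,2], [1,2]

so the chain groups are C_0 ≅ Z^3, C_1 ≅ Z^3.

∂_1: C_1 → C_0 is given by ∂[p,q] = [q] − [p].
As a 3×3 matrix over Z this has rank 2, with invariant factors (1,1).

From H_k ≅ ker(∂_k) / im(∂_{k+1}) we obtain:

  H_0: rank C_0 − rank ∂_1 = 3 − 2 = 1, and the invariant factors of ∂_1 are all 1, so H_0 = Z.

H_0 = Z.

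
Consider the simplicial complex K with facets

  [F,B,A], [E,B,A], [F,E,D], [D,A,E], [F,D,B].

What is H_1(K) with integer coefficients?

Order the vertices as A < B < D < E < F. Listing each simplex with vertices in this order, K has dimension 2 with simplices:

  0-simplices (5): A, B, D, E, F
  1-simplices (10): AB, AD, AE, AF, BD, BE, BF, DE, DF, EF
  2-simplices (5): ABE, ABF, ADE, BDF, DEF

so the chain groups are C_0 ≅ Z^5, C_1 ≅ Z^10, C_2 ≅ Z^5.

Boundary ∂_1: C_1 → C_0 is given by ∂[p,q] = [q] − [p]. For instance
  ∂AD = D − A.
This gives a 5×10 integer matrix of rank 4; reducing to Smith normal form yields diagonal entries (1,1,1,1).

Boundary ∂_2: C_2 → C_1 acts by ∂[p,q,r] = [q,r] − [p,r] + [p,q]. For instance
  ∂ABF = BF − AF + AB,
  ∂ADE = DE − AE + AD.
This gives a 10×5 integer matrix of rank 5; reducing to Smith normal form yields diagonal entries (1,1,1,1,1).

From H_k ≅ ker(∂_k) / im(∂_{k+1}) we obtain:

  H_1: rank ker ∂_1 − rank ∂_2 = (10 − 4) − 5 = 1, and the invariant factors of ∂_2 are all 1, so H_1 = Z.

H_1 ≅ Z.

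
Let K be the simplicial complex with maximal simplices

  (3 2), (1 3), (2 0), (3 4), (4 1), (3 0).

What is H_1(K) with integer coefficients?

H_1 ≅ Z^2.

We work with the vertex ordering 0 < 1 < 2 < 3 < 4. The simplices of K, each written with vertices in increasing order, are:

  0-simplices (5): [0], [1], [2], [3], [4]
  1-simplices (6): [0,2], [0,3], [1,3], [1,4], [2,3], [3,4]

giving chain groups C_0 ≅ Z^5, C_1 ≅ Z^6.

Boundary ∂_1: C_1 → C_0 maps an edge to its endpoints' difference, ∂[p,q] = q − p.
This gives a 5×6 integer matrix of rank 4; reducing to Smith normal form yields diagonal entries (1,1,1,1).

From H_k ≅ ker(∂_k) / im(∂_{k+1}) we obtain:

  H_1: rank ker ∂_1 − rank ∂_2 = (6 − 4) − 0 = 2, and there is no ∂_2, so H_1 ≅ Z^2.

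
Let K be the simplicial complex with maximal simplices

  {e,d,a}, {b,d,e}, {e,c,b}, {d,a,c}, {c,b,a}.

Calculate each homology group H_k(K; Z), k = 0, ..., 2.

Take the total order a < b < c < d < e on the vertex set. Then K (dimension 2) consists of the simplices:

  0-simplices (5): a, b, c, d, e
  1-simplices (10): ab, ac, ad, ae, bc, bd, be, cd, ce, de
  2-simplices (5): abc, acd, ade, bce, bde

giving chain groups C_0 ≅ Z^5, C_1 ≅ Z^10, C_2 ≅ Z^5.

∂_1: C_1 → C_0 sends each edge [p,q] (with p < q) to q − p. For instance
  ∂bd = d − b.
The 5×10 boundary matrix has rank 4 and Smith normal form diag(1,1,1,1).

The boundary map ∂_2: C_2 → C_1 maps a triangle to the signed sum of its edges. For instance
  ∂ade = de − ae + ad,
  ∂bce = ce − be + bc.
As a 10×5 matrix over Z this has rank 5, with invariant factors (1,1,1,1,1).

From H_k ≅ ker(∂_k) / im(∂_{k+1}) we obtain:

  H_0: rank C_0 − rank ∂_1 = 5 − 4 = 1, and the invariant factors of ∂_1 are all 1, so H_0 = Z.
  H_1: rank ker ∂_1 − rank ∂_2 = (10 − 4) − 5 = 1, and the invariant factors of ∂_2 are all 1, so H_1 = Z.
  H_2: rank ker ∂_2 − rank ∂_3 = (5 − 5) − 0 = 0, and there is no ∂_3, so H_2 = 0.

(K is a triangulation of the Möbius band.)

H_0 ≅ Z,  H_1 ≅ Z,  H_2 = 0.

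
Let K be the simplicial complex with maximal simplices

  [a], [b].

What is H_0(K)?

H_0 = Z^2.

We work with the vertex ordering a < b. The simplices of K, each written with vertices in increasing order, are:

  0-simplices (2): a, b

Hence C_0 ≅ Z^2.

From H_k ≅ ker(∂_k) / im(∂_{k+1}) we obtain:

  H_0: rank C_0 − rank ∂_1 = 2 − 0 = 2, and there is no ∂_1, so H_0 = Z^2.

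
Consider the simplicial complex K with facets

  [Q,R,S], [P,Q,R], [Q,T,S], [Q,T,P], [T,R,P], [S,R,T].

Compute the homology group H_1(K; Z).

H_1 ≅ 0.

We work with the vertex ordering P < Q < R < S < T. The simplices of K, each written with vertices in increasing order, are:

  0-simplices (5): P, Q, R, S, T
  1-simplices (9): PQ, PR, PT, QR, QS, QT, RS, RT, ST
  2-simplices (6): PQR, PQT, PRT, QRS, QST, RST

so the chain groups are C_0 ≅ Z^5, C_1 ≅ Z^9, C_2 ≅ Z^6.

The boundary map ∂_1: C_1 → C_0 maps an edge to its endpoints' difference, ∂[p,q] = q − p. For instance
  ∂RS = S − R.
The 5×9 boundary matrix has rank 4 and Smith normal form diag(1,1,1,1).

Boundary ∂_2: C_2 → C_1 maps a triangle to the signed sum of its edges. For instance
  ∂PQT = QT − PT + PQ,
  ∂PRT = RT − PT + PR.
This gives a 9×6 integer matrix of rank 5; reducing to Smith normal form yields diagonal entries (1,1,1,1,1).

From H_k ≅ ker(∂_k) / im(∂_{k+1}) we obtain:

  H_1: rank ker ∂_1 − rank ∂_2 = (9 − 4) − 5 = 0, and the invariant factors of ∂_2 are all 1, so H_1 = 0.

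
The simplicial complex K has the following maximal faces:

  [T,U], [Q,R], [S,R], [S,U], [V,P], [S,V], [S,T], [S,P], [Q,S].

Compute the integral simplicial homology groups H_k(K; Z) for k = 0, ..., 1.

K has 7 vertices, 9 edges.
rank ∂_0 = 0, rank ∂_1 = 6 ⇒ b_0 = 7 − 0 − 6 = 1; all invariant factors of ∂_1 are 1 so no torsion. So H_0 = Z.
rank ∂_1 = 6, rank ∂_2 = 0 ⇒ b_1 = 9 − 6 − 0 = 3. So H_1 = Z^3.

H_0 ≅ Z,  H_1 ≅ Z^3.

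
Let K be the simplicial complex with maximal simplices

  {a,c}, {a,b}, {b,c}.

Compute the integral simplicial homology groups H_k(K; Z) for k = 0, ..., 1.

K has 3 vertices, 3 edges.
rank ∂_0 = 0, rank ∂_1 = 2 ⇒ b_0 = 3 − 0 − 2 = 1; all invariant factors of ∂_1 are 1 so no torsion. So H_0 = Z.
rank ∂_1 = 2, rank ∂_2 = 0 ⇒ b_1 = 3 − 2 − 0 = 1. So H_1 = Z.

H_0 = Z,  H_1 = Z.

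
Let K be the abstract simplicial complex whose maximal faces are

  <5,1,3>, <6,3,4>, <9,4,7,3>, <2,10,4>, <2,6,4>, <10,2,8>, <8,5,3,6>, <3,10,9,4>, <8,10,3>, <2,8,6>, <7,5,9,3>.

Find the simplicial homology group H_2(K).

H_2 ≅ Z.

We work with the vertex ordering 1 < 2 < 3 < 4 < 5 < 6 < 7 < 8 < 9 < 10. The simplices of K, each written with vertices in increasing order, are:

  0-simplices (10): [1], [2], [3], [4], [5], [6], [7], [8], [9], [10]
  1-simplices (25): (25 of them)
  2-simplices (21): (21 of them)
  3-simplices (4): [3,4,7,9], [3,4,9,10], [3,5,6,8], [3,5,7,9]

giving chain groups C_0 ≅ Z^10, C_1 ≅ Z^25, C_2 ≅ Z^21, C_3 ≅ Z^4.

Boundary ∂_1: C_1 → C_0 is given by ∂[p,q] = [q] − [p]. For instance
  ∂[4,6] = [6] − [4].
The resulting 10×25 matrix has rank 9, and its Smith normal form has invariant factors (1,1,1,1,1,1,1,1,1).

The boundary map ∂_2: C_2 → C_1 acts by ∂[p,q,r] = [q,r] − [p,r] + [p,q]. For instance
  ∂[3,6,8] = [6,8] − [3,8] + [3,6],
  ∂[2,4,10] = [4,10] − [2,10] + [2,4].
This gives a 25×21 integer matrix of rank 16; reducing to Smith normal form yields diagonal entries (1,1,1,1,1,1,1,1,1,1,1,1,1,1,1,1).

The boundary map ∂_3: C_3 → C_2 sends each 3-simplex σ to the alternating sum Σ_i (−1)^i (σ with its i-th vertex removed). For instance
  ∂[3,4,7,9] = [4,7,9] − [3,7,9] + [3,4,9] − [3,4,7],
  ∂[3,5,6,8] = [5,6,8] − [3,6,8] + [3,5,8] − [3,5,6].
As a 21×4 matrix over Z this has rank 4, with invariant factors (1,1,1,1).

Computing H_k = (kernel of ∂_k) / (image of ∂_{k+1}):

  H_2: rank ker ∂_2 − rank ∂_3 = (21 − 16) − 4 = 1, and the invariant factors of ∂_3 are all 1, so H_2 = Z.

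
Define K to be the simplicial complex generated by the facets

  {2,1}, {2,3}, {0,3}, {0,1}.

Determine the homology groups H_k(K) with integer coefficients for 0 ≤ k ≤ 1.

H_0 = Z,  H_1 = Z.

Take the total order 0 < 1 < 2 < 3 on the vertex set. Then K (dimension 1) consists of the simplices:

  0-simplices (4): [0], [1], [2], [3]
  1-simplices (4): [0,1], [0,3], [1,2], [2,3]

so the chain groups are C_0 ≅ Z^4, C_1 ≅ Z^4.

The boundary map ∂_1: C_1 → C_0 sends each edge [p,q] (with p < q) to q − p.
The 4×4 boundary matrix has rank 3 and Smith normal form diag(1,1,1).

Now H_k = ker ∂_k / im ∂_{k+1}, so:

  H_0: rank C_0 − rank ∂_1 = 4 − 3 = 1, and the invariant factors of ∂_1 are all 1, so H_0 ≅ Z.
  H_1: rank ker ∂_1 − rank ∂_2 = (4 − 3) − 0 = 1, and there is no ∂_2, so H_1 ≅ Z.

As a check, the Euler characteristic is 4 − 4 = 0, which agrees with 1 − 1 = 0.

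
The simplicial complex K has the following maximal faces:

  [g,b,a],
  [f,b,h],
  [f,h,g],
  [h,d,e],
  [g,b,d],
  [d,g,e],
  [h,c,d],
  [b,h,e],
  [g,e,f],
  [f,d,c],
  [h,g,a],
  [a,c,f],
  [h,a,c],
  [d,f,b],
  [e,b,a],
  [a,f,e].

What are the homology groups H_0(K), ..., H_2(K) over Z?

H_0 = Z,  H_1 = Z^2,  H_2 = Z.

Order the vertices as a < b < c < d < e < f < g < h. Listing each simplex with vertices in this order, K has dimension 2 with simplices:

  0-simplices (8): a, b, c, d, e, f, g, h
  1-simplices (24): ab, ac, ae, af, ag, ah, bd, be, bf, bg, bh, cd, cf, ch, de, df, dg, dh, ef, eg, eh, fg, fh, gh
  2-simplices (16): abe, abg, acf, ach, aef, agh, bdf, bdg, beh, bfh, cdf, cdh, deg, deh, efg, fgh

so the chain groups are C_0 ≅ Z^8, C_1 ≅ Z^24, C_2 ≅ Z^16.

Boundary ∂_1: C_1 → C_0 maps an edge to its endpoints' difference, ∂[p,q] = q − p. For instance
  ∂af = f − a.
The resulting 8×24 matrix has rank 7, and its Smith normal form has invariant factors (1,1,1,1,1,1,1).

The boundary map ∂_2: C_2 → C_1 sends each 2-simplex [p,q,r] to [q,r] − [p,r] + [p,q]. For instance
  ∂efg = fg − eg + ef,
  ∂beh = eh − bh + be.
This gives a 24×16 integer matrix of rank 15; reducing to Smith normal form yields diagonal entries (1,1,1,1,1,1,1,1,1,1,1,1,1,1,1).

Reading off H_k = ker ∂_k / im ∂_{k+1}:

  H_0: rank C_0 − rank ∂_1 = 8 − 7 = 1, and the invariant factors of ∂_1 are all 1, so H_0 = Z.
  H_1: rank ker ∂_1 − rank ∂_2 = (24 − 7) − 15 = 2, and the invariant factors of ∂_2 are all 1, so H_1 = Z^2.
  H_2: rank ker ∂_2 − rank ∂_3 = (16 − 15) − 0 = 1, and there is no ∂_3, so H_2 = Z.

As a check, the Euler characteristic is 8 − 24 + 16 = 0, which agrees with 1 − 2 + 1 = 0.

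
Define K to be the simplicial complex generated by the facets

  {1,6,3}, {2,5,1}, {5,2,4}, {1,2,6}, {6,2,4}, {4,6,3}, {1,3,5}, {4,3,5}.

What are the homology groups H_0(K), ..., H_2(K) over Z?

We work with the vertex ordering 1 < 2 < 3 < 4 < 5 < 6. The simplices of K, each written with vertices in increasing order, are:

  0-simplices (6): [1], [2], [3], [4], [5], [6]
  1-simplices (12): [1,2], [1,3], [1,5], [1,6], [2,4], [2,5], [2,6], [3,4], [3,5], [3,6], [4,5], [4,6]
  2-simplices (8): [1,2,5], [1,2,6], [1,3,5], [1,3,6], [2,4,5], [2,4,6], [3,4,5], [3,4,6]

so the chain groups are C_0 ≅ Z^6, C_1 ≅ Z^12, C_2 ≅ Z^8.

Boundary ∂_1: C_1 → C_0 maps an edge to its endpoints' difference, ∂[p,q] = q − p. For instance
  ∂[3,5] = [5] − [3].
The 6×12 boundary matrix has rank 5 and Smith normal form diag(1,1,1,1,1).

∂_2: C_2 → C_1 sends each 2-simplex [p,q,r] to [q,r] − [p,r] + [p,q]. For instance
  ∂[1,2,6] = [2,6] − [1,6] + [1,2],
  ∂[1,3,5] = [3,5] − [1,5] + [1,3].
The 12×8 boundary matrix has rank 7 and Smith normal form diag(1,1,1,1,1,1,1).

From H_k ≅ ker(∂_k) / im(∂_{k+1}) we obtain:

  H_0: rank C_0 − rank ∂_1 = 6 − 5 = 1, and the invariant factors of ∂_1 are all 1, so H_0 ≅ Z.
  H_1: rank ker ∂_1 − rank ∂_2 = (12 − 5) − 7 = 0, and the invariant factors of ∂_2 are all 1, so H_1 ≅ 0.
  H_2: rank ker ∂_2 − rank ∂_3 = (8 − 7) − 0 = 1, and there is no ∂_3, so H_2 ≅ Z.

As a check, the Euler characteristic is 6 − 12 + 8 = 2, which agrees with 1 − 0 + 1 = 2.

H_0 = Z,  H_1 = 0,  H_2 = Z.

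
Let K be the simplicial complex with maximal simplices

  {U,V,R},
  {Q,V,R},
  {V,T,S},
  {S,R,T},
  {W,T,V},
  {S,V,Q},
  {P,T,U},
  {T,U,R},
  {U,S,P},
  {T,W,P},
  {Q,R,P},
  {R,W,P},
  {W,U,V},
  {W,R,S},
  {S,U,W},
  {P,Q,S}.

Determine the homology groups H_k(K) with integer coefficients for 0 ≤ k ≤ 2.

H_0 = Z,  H_1 = Z^2,  H_2 = Z.

Order the vertices as P < Q < R < S < T < U < V < W. Listing each simplex with vertices in this order, K has dimension 2 with simplices:

  0-simplices (8): P, Q, R, S, T, U, V, W
  1-simplices (24): PQ, PR, PS, PT, PU, PW, QR, QS, QV, RS, RT, RU, RV, RW, ST, SU, SV, SW, TU, TV, TW, UV, UW, VW
  2-simplices (16): PQR, PQS, PRW, PSU, PTU, PTW, QRV, QSV, RST, RSW, RTU, RUV, STV, SUW, TVW, UVW

so the chain groups are C_0 ≅ Z^8, C_1 ≅ Z^24, C_2 ≅ Z^16.

Boundary ∂_1: C_1 → C_0 sends each edge [p,q] (with p < q) to q − p. For instance
  ∂QV = V − Q.
This gives a 8×24 integer matrix of rank 7; reducing to Smith normal form yields diagonal entries (1,1,1,1,1,1,1).

∂_2: C_2 → C_1 sends each 2-simplex [p,q,r] to [q,r] − [p,r] + [p,q]. For instance
  ∂RUV = UV − RV + RU,
  ∂PRW = RW − PW + PR.
This gives a 24×16 integer matrix of rank 15; reducing to Smith normal form yields diagonal entries (1,1,1,1,1,1,1,1,1,1,1,1,1,1,1).

Computing H_k = (kernel of ∂_k) / (image of ∂_{k+1}):

  H_0: rank C_0 − rank ∂_1 = 8 − 7 = 1, and the invariant factors of ∂_1 are all 1, so H_0 = Z.
  H_1: rank ker ∂_1 − rank ∂_2 = (24 − 7) − 15 = 2, and the invariant factors of ∂_2 are all 1, so H_1 = Z^2.
  H_2: rank ker ∂_2 − rank ∂_3 = (16 − 15) − 0 = 1, and there is no ∂_3, so H_2 = Z.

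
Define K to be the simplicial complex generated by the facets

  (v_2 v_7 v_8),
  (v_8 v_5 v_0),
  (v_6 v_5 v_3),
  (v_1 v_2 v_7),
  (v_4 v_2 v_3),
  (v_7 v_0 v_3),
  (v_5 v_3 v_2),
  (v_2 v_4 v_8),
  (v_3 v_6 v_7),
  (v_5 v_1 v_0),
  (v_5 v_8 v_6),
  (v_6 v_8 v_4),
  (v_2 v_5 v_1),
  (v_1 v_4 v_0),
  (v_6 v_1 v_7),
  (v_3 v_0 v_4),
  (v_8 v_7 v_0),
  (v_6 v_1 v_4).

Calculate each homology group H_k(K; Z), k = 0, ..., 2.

H_0 = Z,  H_1 = Z^2,  H_2 = Z.

K has 9 vertices, 27 edges, 18 triangles.
rank ∂_0 = 0, rank ∂_1 = 8 ⇒ b_0 = 9 − 0 − 8 = 1; all invariant factors of ∂_1 are 1 so no torsion. So H_0 ≅ Z.
rank ∂_1 = 8, rank ∂_2 = 17 ⇒ b_1 = 27 − 8 − 17 = 2; all invariant factors of ∂_2 are 1 so no torsion. So H_1 ≅ Z^2.
rank ∂_2 = 17, rank ∂_3 = 0 ⇒ b_2 = 18 − 17 − 0 = 1. So H_2 ≅ Z.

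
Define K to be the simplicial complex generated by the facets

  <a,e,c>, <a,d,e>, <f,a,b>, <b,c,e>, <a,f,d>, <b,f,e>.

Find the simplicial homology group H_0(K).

H_0 = Z.

Fix the vertex order a < b < c < d < e < f and write every simplex with vertices in increasing order. Then dim K = 2 and the simplices of K are:

  0-simplices (6): a, b, c, d, e, f
  1-simplices (12): ab, ac, ad, ae, af, bc, be, bf, ce, de, df, ef
  2-simplices (6): abf, ace, ade, adf, bce, bef

giving chain groups C_0 ≅ Z^6, C_1 ≅ Z^12, C_2 ≅ Z^6.

Boundary ∂_1: C_1 → C_0 is given by ∂[p,q] = [q] − [p].
As a 6×12 matrix over Z this has rank 5, with invariant factors (1,1,1,1,1).

Boundary ∂_2: C_2 → C_1 maps a triangle to the signed sum of its edges. For instance
  ∂adf = df − af + ad,
  ∂bce = ce − be + bc.
This gives a 12×6 integer matrix of rank 6; reducing to Smith normal form yields diagonal entries (1,1,1,1,1,1).

Computing H_k = (kernel of ∂_k) / (image of ∂_{k+1}):

  H_0: rank C_0 − rank ∂_1 = 6 − 5 = 1, and the invariant factors of ∂_1 are all 1, so H_0 ≅ Z.

(K is a triangulation of the cylinder S^1 x I.)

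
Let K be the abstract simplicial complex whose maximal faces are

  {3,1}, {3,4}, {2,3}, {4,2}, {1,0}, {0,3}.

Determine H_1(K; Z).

We work with the vertex ordering 0 < 1 < 2 < 3 < 4. The simplices of K, each written with vertices in increasing order, are:

  0-simplices (5): [0], [1], [2], [3], [4]
  1-simplices (6): [0,1], [0,3], [1,3], [2,3], [2,4], [3,4]

so the chain groups are C_0 ≅ Z^5, C_1 ≅ Z^6.

∂_1: C_1 → C_0 is given by ∂[p,q] = [q] − [p]. For instance
  ∂[2,4] = [4] − [2].
The 5×6 boundary matrix has rank 4 and Smith normal form diag(1,1,1,1).

Now H_k = ker ∂_k / im ∂_{k+1}, so:

  H_1: rank ker ∂_1 − rank ∂_2 = (6 − 4) − 0 = 2, and there is no ∂_2, so H_1 ≅ Z^2.

(K is a triangulation of a wedge of 2 circles.)

H_1 ≅ Z^2.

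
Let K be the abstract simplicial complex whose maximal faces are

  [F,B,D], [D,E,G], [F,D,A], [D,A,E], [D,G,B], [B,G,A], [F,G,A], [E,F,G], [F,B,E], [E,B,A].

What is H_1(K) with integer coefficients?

Order the vertices as A < B < D < E < F < G. Listing each simplex with vertices in this order, K has dimension 2 with simplices:

  0-simplices (6): A, B, D, E, F, G
  1-simplices (15): AB, AD, AE, AF, AG, BD, BE, BF, BG, DE, DF, DG, EF, EG, FG
  2-simplices (10): ABE, ABG, ADE, ADF, AFG, BDF, BDG, BEF, DEG, EFG

Hence C_0 ≅ Z^6, C_1 ≅ Z^15, C_2 ≅ Z^10.

The boundary map ∂_1: C_1 → C_0 maps an edge to its endpoints' difference, ∂[p,q] = q − p. For instance
  ∂FG = G − F.
The 6×15 boundary matrix has rank 5 and Smith normal form diag(1,1,1,1,1).

∂_2: C_2 → C_1 acts by ∂[p,q,r] = [q,r] − [p,r] + [p,q]. For instance
  ∂ABE = BE − AE + AB,
  ∂BEF = EF − BF + BE.
The 15×10 boundary matrix has rank 10 and Smith normal form diag(1,1,1,1,1,1,1,1,1,2).

Now H_k = ker ∂_k / im ∂_{k+1}, so:

  H_1: rank ker ∂_1 − rank ∂_2 = (15 − 5) − 10 = 0, and ∂_2 has invariant factor 2 > 1, so H_1 = Z/2.

H_1 ≅ Z/2.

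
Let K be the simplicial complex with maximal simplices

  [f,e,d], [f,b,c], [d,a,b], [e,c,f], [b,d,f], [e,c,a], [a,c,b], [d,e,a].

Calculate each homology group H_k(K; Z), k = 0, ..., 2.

H_0 = Z,  H_1 = 0,  H_2 = Z.

Take the total order a < b < c < d < e < f on the vertex set. Then K (dimension 2) consists of the simplices:

  0-simplices (6): a, b, c, d, e, f
  1-simplices (12): ab, ac, ad, ae, bc, bd, bf, ce, cf, de, df, ef
  2-simplices (8): abc, abd, ace, ade, bcf, bdf, cef, def

so the chain groups are C_0 ≅ Z^6, C_1 ≅ Z^12, C_2 ≅ Z^8.

The boundary map ∂_1: C_1 → C_0 sends each edge [p,q] (with p < q) to q − p.
The resulting 6×12 matrix has rank 5, and its Smith normal form has invariant factors (1,1,1,1,1).

The boundary map ∂_2: C_2 → C_1 maps a triangle to the signed sum of its edges. For instance
  ∂ade = de − ae + ad,
  ∂abd = bd − ad + ab.
The 12×8 boundary matrix has rank 7 and Smith normal form diag(1,1,1,1,1,1,1).

Reading off H_k = ker ∂_k / im ∂_{k+1}:

  H_0: rank C_0 − rank ∂_1 = 6 − 5 = 1, and the invariant factors of ∂_1 are all 1, so H_0 = Z.
  H_1: rank ker ∂_1 − rank ∂_2 = (12 − 5) − 7 = 0, and the invariant factors of ∂_2 are all 1, so H_1 = 0.
  H_2: rank ker ∂_2 − rank ∂_3 = (8 − 7) − 0 = 1, and there is no ∂_3, so H_2 = Z.

As a check, the Euler characteristic is 6 − 12 + 8 = 2, which agrees with 1 − 0 + 1 = 2.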